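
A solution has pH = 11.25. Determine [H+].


[H+] = 10^(-pH)
[H+] = 10^(-11.25)
[H+] = 5.623e-12 M

5.623e-12 M


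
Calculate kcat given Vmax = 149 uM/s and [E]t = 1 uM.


kcat = Vmax / [E]t
kcat = 149 / 1
kcat = 149.0 s^-1

149.0 s^-1


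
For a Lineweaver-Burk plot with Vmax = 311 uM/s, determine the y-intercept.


y-intercept = 1/Vmax
= 1/311
= 0.0032 s/uM

0.0032 s/uM


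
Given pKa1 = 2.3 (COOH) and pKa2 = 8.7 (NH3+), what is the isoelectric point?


pI = (pKa1 + pKa2) / 2
pI = (2.3 + 8.7) / 2
pI = 5.5

5.5


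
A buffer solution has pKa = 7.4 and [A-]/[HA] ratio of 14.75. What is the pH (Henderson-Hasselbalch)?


pH = pKa + log10([A-]/[HA])
pH = 7.4 + log10(14.75)
pH = 8.5688

8.5688


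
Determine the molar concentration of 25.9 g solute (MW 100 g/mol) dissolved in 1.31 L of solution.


C = (mass / MW) / volume
C = (25.9 / 100) / 1.31
C = 0.1977 M

0.1977 M


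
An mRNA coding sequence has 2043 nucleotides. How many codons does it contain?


codons = nucleotides / 3
codons = 2043 / 3 = 681

681


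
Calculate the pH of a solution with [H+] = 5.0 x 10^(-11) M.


pH = -log10([H+])
pH = -log10(5.0 x 10^(-11))
pH = 10.301

10.301


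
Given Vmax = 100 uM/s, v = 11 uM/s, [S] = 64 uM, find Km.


Km = [S] * (Vmax - v) / v
Km = 64 * (100 - 11) / 11
Km = 517.8182 uM

517.8182 uM


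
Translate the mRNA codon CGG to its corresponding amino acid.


Standard genetic code lookup.
Codon CGG -> Arg

Arg


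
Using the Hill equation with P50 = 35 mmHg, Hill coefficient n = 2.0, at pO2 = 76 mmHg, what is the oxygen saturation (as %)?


Y = pO2^n / (P50^n + pO2^n)
Y = 76^2.0 / (35^2.0 + 76^2.0)
Y = 82.5%

82.5%


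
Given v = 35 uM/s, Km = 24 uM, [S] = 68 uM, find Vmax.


Vmax = v * (Km + [S]) / [S]
Vmax = 35 * (24 + 68) / 68
Vmax = 47.3529 uM/s

47.3529 uM/s


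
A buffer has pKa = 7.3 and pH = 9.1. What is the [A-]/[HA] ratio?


[A-]/[HA] = 10^(pH - pKa)
= 10^(9.1 - 7.3)
= 63.0957

63.0957


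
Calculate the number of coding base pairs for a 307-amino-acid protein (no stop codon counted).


Each amino acid = 1 codon = 3 bp
bp = 307 * 3 = 921 bp

921 bp


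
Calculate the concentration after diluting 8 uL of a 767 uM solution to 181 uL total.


C2 = C1 * V1 / V2
C2 = 767 * 8 / 181
C2 = 33.9006 uM

33.9006 uM


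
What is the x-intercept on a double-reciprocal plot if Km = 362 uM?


x-intercept = -1/Km
= -1/362
= -0.0028 1/uM

-0.0028 1/uM


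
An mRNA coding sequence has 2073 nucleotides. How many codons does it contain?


codons = nucleotides / 3
codons = 2073 / 3 = 691

691


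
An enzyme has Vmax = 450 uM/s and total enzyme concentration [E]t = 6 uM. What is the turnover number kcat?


kcat = Vmax / [E]t
kcat = 450 / 6
kcat = 75.0 s^-1

75.0 s^-1


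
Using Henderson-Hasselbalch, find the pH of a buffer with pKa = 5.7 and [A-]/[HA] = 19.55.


pH = pKa + log10([A-]/[HA])
pH = 5.7 + log10(19.55)
pH = 6.9911

6.9911


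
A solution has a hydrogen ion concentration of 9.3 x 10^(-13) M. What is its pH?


pH = -log10([H+])
pH = -log10(9.3 x 10^(-13))
pH = 12.0315

12.0315


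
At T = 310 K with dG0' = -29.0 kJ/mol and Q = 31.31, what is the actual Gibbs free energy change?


dG = dG0' + RT * ln(Q) / 1000
dG = -29.0 + 8.314 * 310 * ln(31.31) / 1000
dG = -20.1238 kJ/mol

-20.1238 kJ/mol


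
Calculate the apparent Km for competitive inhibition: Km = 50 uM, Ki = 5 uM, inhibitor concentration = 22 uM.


Km_app = Km * (1 + [I]/Ki)
Km_app = 50 * (1 + 22/5)
Km_app = 270.0 uM

270.0 uM


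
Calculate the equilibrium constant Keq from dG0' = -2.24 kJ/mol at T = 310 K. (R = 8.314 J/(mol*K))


Keq = exp(-dG0 * 1000 / (R * T))
Keq = exp(-(-2.24) * 1000 / (8.314 * 310))
Keq = 2.3848

2.3848


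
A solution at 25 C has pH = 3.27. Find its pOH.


pOH = 14 - pH
pOH = 14 - 3.27
pOH = 10.73

10.73


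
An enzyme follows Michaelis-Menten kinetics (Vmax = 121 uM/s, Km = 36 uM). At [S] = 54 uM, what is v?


v = Vmax * [S] / (Km + [S])
v = 121 * 54 / (36 + 54)
v = 72.6 uM/s

72.6 uM/s


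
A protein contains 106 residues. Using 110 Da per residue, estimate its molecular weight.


MW = n_residues * 110 Da
MW = 106 * 110
MW = 11660 Da

11660 Da


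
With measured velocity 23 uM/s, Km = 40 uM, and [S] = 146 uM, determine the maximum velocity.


Vmax = v * (Km + [S]) / [S]
Vmax = 23 * (40 + 146) / 146
Vmax = 29.3014 uM/s

29.3014 uM/s


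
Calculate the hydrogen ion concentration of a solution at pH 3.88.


[H+] = 10^(-pH)
[H+] = 10^(-3.88)
[H+] = 1.318e-04 M

1.318e-04 M


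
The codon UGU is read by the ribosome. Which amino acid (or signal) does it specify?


Standard genetic code lookup.
Codon UGU -> Cys

Cys


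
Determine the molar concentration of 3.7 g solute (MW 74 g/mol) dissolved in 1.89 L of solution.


C = (mass / MW) / volume
C = (3.7 / 74) / 1.89
C = 0.0265 M

0.0265 M


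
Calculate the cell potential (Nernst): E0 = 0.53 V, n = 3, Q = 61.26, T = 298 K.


E = E0 - (RT/nF) * ln(Q)
E = 0.53 - (8.314 * 298 / (3 * 96485)) * ln(61.26)
E = 0.4948 V

0.4948 V


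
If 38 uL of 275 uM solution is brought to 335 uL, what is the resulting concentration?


C2 = C1 * V1 / V2
C2 = 275 * 38 / 335
C2 = 31.194 uM

31.194 uM


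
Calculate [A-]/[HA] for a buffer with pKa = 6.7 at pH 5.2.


[A-]/[HA] = 10^(pH - pKa)
= 10^(5.2 - 6.7)
= 0.0316

0.0316


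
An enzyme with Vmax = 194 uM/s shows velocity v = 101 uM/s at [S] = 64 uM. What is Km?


Km = [S] * (Vmax - v) / v
Km = 64 * (194 - 101) / 101
Km = 58.9307 uM

58.9307 uM


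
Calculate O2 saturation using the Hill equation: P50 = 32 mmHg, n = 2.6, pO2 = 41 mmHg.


Y = pO2^n / (P50^n + pO2^n)
Y = 41^2.6 / (32^2.6 + 41^2.6)
Y = 65.57%

65.57%


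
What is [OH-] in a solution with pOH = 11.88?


[OH-] = 10^(-pOH)
[OH-] = 10^(-11.88)
[OH-] = 1.318e-12 M

1.318e-12 M


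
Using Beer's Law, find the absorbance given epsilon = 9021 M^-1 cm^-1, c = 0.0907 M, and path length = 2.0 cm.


A = epsilon * c * l
A = 9021 * 0.0907 * 2.0
A = 1636.4094

1636.4094


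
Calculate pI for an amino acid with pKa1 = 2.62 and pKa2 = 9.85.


pI = (pKa1 + pKa2) / 2
pI = (2.62 + 9.85) / 2
pI = 6.235

6.235


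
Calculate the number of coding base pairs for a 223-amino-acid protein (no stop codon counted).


Each amino acid = 1 codon = 3 bp
bp = 223 * 3 = 669 bp

669 bp


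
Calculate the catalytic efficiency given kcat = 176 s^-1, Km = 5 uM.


Catalytic efficiency = kcat / Km
= 176 / 5
= 35.2 uM^-1*s^-1

35.2 uM^-1*s^-1


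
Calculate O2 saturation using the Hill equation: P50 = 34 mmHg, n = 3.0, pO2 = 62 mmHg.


Y = pO2^n / (P50^n + pO2^n)
Y = 62^3.0 / (34^3.0 + 62^3.0)
Y = 85.84%

85.84%


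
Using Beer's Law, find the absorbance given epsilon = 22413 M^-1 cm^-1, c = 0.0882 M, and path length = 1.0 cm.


A = epsilon * c * l
A = 22413 * 0.0882 * 1.0
A = 1976.8266

1976.8266


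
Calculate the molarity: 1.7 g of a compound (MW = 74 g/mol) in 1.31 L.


C = (mass / MW) / volume
C = (1.7 / 74) / 1.31
C = 0.0175 M

0.0175 M


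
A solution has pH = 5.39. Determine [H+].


[H+] = 10^(-pH)
[H+] = 10^(-5.39)
[H+] = 4.074e-06 M

4.074e-06 M


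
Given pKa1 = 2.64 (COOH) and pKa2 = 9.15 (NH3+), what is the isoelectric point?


pI = (pKa1 + pKa2) / 2
pI = (2.64 + 9.15) / 2
pI = 5.895

5.895


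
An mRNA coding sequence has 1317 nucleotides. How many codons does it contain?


codons = nucleotides / 3
codons = 1317 / 3 = 439

439


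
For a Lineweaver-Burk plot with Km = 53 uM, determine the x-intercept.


x-intercept = -1/Km
= -1/53
= -0.0189 1/uM

-0.0189 1/uM


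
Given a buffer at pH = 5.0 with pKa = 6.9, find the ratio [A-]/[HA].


[A-]/[HA] = 10^(pH - pKa)
= 10^(5.0 - 6.9)
= 0.0126

0.0126


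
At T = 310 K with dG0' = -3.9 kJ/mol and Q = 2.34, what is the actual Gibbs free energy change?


dG = dG0' + RT * ln(Q) / 1000
dG = -3.9 + 8.314 * 310 * ln(2.34) / 1000
dG = -1.7089 kJ/mol

-1.7089 kJ/mol


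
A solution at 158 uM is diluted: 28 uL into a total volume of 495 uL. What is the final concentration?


C2 = C1 * V1 / V2
C2 = 158 * 28 / 495
C2 = 8.9374 uM

8.9374 uM


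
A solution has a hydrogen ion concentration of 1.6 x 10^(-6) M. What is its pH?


pH = -log10([H+])
pH = -log10(1.6 x 10^(-6))
pH = 5.7959

5.7959


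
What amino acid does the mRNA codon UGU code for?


Standard genetic code lookup.
Codon UGU -> Cys

Cys


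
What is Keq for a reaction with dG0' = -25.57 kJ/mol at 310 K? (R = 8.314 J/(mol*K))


Keq = exp(-dG0 * 1000 / (R * T))
Keq = exp(-(-25.57) * 1000 / (8.314 * 310))
Keq = 20354.9911

20354.9911


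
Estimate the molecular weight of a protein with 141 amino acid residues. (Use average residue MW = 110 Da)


MW = n_residues * 110 Da
MW = 141 * 110
MW = 15510 Da

15510 Da


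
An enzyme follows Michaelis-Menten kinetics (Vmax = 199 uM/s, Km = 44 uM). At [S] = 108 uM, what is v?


v = Vmax * [S] / (Km + [S])
v = 199 * 108 / (44 + 108)
v = 141.3947 uM/s

141.3947 uM/s


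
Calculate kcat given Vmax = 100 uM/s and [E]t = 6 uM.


kcat = Vmax / [E]t
kcat = 100 / 6
kcat = 16.6667 s^-1

16.6667 s^-1


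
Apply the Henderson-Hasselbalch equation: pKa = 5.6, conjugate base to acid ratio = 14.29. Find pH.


pH = pKa + log10([A-]/[HA])
pH = 5.6 + log10(14.29)
pH = 6.755

6.755


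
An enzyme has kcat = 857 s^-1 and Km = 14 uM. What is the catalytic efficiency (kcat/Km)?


Catalytic efficiency = kcat / Km
= 857 / 14
= 61.2143 uM^-1*s^-1

61.2143 uM^-1*s^-1


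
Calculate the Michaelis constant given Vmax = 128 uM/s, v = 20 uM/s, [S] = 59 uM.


Km = [S] * (Vmax - v) / v
Km = 59 * (128 - 20) / 20
Km = 318.6 uM

318.6 uM


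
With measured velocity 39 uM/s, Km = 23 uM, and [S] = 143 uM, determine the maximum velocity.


Vmax = v * (Km + [S]) / [S]
Vmax = 39 * (23 + 143) / 143
Vmax = 45.2727 uM/s

45.2727 uM/s


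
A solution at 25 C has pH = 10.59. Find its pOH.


pOH = 14 - pH
pOH = 14 - 10.59
pOH = 3.41

3.41


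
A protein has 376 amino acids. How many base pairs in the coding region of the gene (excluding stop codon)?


Each amino acid = 1 codon = 3 bp
bp = 376 * 3 = 1128 bp

1128 bp


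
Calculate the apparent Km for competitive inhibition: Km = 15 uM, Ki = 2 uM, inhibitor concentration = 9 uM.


Km_app = Km * (1 + [I]/Ki)
Km_app = 15 * (1 + 9/2)
Km_app = 82.5 uM

82.5 uM


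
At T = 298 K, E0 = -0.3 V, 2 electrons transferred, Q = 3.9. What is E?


E = E0 - (RT/nF) * ln(Q)
E = -0.3 - (8.314 * 298 / (2 * 96485)) * ln(3.9)
E = -0.3175 V

-0.3175 V


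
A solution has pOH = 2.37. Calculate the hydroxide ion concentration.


[OH-] = 10^(-pOH)
[OH-] = 10^(-2.37)
[OH-] = 0.0043 M

0.0043 M


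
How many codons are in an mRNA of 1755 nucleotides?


codons = nucleotides / 3
codons = 1755 / 3 = 585

585


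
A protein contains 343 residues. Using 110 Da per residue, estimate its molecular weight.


MW = n_residues * 110 Da
MW = 343 * 110
MW = 37730 Da

37730 Da


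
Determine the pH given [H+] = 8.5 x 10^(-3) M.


pH = -log10([H+])
pH = -log10(8.5 x 10^(-3))
pH = 2.0706

2.0706


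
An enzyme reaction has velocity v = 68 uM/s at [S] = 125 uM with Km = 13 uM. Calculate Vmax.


Vmax = v * (Km + [S]) / [S]
Vmax = 68 * (13 + 125) / 125
Vmax = 75.072 uM/s

75.072 uM/s


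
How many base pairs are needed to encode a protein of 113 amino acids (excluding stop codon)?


Each amino acid = 1 codon = 3 bp
bp = 113 * 3 = 339 bp

339 bp


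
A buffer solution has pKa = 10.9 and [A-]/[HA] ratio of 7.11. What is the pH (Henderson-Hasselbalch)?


pH = pKa + log10([A-]/[HA])
pH = 10.9 + log10(7.11)
pH = 11.7519

11.7519


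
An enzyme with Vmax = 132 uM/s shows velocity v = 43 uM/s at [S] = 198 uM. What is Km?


Km = [S] * (Vmax - v) / v
Km = 198 * (132 - 43) / 43
Km = 409.814 uM

409.814 uM


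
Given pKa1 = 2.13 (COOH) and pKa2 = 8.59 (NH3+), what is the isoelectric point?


pI = (pKa1 + pKa2) / 2
pI = (2.13 + 8.59) / 2
pI = 5.36

5.36


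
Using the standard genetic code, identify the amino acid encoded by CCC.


Standard genetic code lookup.
Codon CCC -> Pro

Pro


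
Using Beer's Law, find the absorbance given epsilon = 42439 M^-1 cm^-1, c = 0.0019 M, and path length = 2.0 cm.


A = epsilon * c * l
A = 42439 * 0.0019 * 2.0
A = 161.2682

161.2682


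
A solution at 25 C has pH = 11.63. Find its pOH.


pOH = 14 - pH
pOH = 14 - 11.63
pOH = 2.37

2.37


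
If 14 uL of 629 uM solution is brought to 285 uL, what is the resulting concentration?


C2 = C1 * V1 / V2
C2 = 629 * 14 / 285
C2 = 30.8982 uM

30.8982 uM


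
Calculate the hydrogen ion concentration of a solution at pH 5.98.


[H+] = 10^(-pH)
[H+] = 10^(-5.98)
[H+] = 1.047e-06 M

1.047e-06 M


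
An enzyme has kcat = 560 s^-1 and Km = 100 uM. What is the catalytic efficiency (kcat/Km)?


Catalytic efficiency = kcat / Km
= 560 / 100
= 5.6 uM^-1*s^-1

5.6 uM^-1*s^-1


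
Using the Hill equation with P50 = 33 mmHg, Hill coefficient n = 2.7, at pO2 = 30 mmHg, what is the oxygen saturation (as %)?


Y = pO2^n / (P50^n + pO2^n)
Y = 30^2.7 / (33^2.7 + 30^2.7)
Y = 43.6%

43.6%


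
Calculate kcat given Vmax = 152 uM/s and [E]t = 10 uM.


kcat = Vmax / [E]t
kcat = 152 / 10
kcat = 15.2 s^-1

15.2 s^-1


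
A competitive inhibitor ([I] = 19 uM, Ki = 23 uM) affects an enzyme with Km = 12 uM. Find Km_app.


Km_app = Km * (1 + [I]/Ki)
Km_app = 12 * (1 + 19/23)
Km_app = 21.913 uM

21.913 uM


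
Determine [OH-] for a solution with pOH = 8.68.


[OH-] = 10^(-pOH)
[OH-] = 10^(-8.68)
[OH-] = 2.089e-09 M

2.089e-09 M


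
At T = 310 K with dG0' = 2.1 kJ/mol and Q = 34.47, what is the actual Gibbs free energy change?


dG = dG0' + RT * ln(Q) / 1000
dG = 2.1 + 8.314 * 310 * ln(34.47) / 1000
dG = 11.224 kJ/mol

11.224 kJ/mol


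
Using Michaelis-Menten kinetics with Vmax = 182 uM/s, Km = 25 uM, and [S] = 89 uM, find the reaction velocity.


v = Vmax * [S] / (Km + [S])
v = 182 * 89 / (25 + 89)
v = 142.0877 uM/s

142.0877 uM/s


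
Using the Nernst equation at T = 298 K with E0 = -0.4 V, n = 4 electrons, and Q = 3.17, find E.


E = E0 - (RT/nF) * ln(Q)
E = -0.4 - (8.314 * 298 / (4 * 96485)) * ln(3.17)
E = -0.4074 V

-0.4074 V


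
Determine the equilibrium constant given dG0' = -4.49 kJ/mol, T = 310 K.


Keq = exp(-dG0 * 1000 / (R * T))
Keq = exp(-(-4.49) * 1000 / (8.314 * 310))
Keq = 5.7094

5.7094


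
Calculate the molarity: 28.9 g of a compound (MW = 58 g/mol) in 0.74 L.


C = (mass / MW) / volume
C = (28.9 / 58) / 0.74
C = 0.6733 M

0.6733 M


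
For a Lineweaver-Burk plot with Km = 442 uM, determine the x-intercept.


x-intercept = -1/Km
= -1/442
= -0.0023 1/uM

-0.0023 1/uM


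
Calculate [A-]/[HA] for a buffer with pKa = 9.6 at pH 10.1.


[A-]/[HA] = 10^(pH - pKa)
= 10^(10.1 - 9.6)
= 3.1623

3.1623


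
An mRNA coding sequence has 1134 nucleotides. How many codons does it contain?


codons = nucleotides / 3
codons = 1134 / 3 = 378

378


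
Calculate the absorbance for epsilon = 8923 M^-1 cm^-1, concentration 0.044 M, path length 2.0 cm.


A = epsilon * c * l
A = 8923 * 0.044 * 2.0
A = 785.224

785.224


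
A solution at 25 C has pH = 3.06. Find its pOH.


pOH = 14 - pH
pOH = 14 - 3.06
pOH = 10.94

10.94


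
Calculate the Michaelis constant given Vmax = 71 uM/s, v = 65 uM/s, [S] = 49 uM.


Km = [S] * (Vmax - v) / v
Km = 49 * (71 - 65) / 65
Km = 4.5231 uM

4.5231 uM


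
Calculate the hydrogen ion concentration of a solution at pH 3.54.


[H+] = 10^(-pH)
[H+] = 10^(-3.54)
[H+] = 2.884e-04 M

2.884e-04 M


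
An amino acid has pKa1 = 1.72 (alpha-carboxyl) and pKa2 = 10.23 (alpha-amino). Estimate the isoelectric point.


pI = (pKa1 + pKa2) / 2
pI = (1.72 + 10.23) / 2
pI = 5.975

5.975


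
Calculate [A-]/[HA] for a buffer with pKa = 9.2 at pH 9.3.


[A-]/[HA] = 10^(pH - pKa)
= 10^(9.3 - 9.2)
= 1.2589

1.2589


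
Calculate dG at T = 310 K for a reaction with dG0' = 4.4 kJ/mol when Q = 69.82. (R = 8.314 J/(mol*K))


dG = dG0' + RT * ln(Q) / 1000
dG = 4.4 + 8.314 * 310 * ln(69.82) / 1000
dG = 15.3432 kJ/mol

15.3432 kJ/mol


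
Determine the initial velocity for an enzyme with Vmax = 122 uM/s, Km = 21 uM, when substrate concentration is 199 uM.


v = Vmax * [S] / (Km + [S])
v = 122 * 199 / (21 + 199)
v = 110.3545 uM/s

110.3545 uM/s


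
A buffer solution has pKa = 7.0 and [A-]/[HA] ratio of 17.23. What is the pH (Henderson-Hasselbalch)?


pH = pKa + log10([A-]/[HA])
pH = 7.0 + log10(17.23)
pH = 8.2363

8.2363


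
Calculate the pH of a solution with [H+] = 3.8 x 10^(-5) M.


pH = -log10([H+])
pH = -log10(3.8 x 10^(-5))
pH = 4.4202

4.4202


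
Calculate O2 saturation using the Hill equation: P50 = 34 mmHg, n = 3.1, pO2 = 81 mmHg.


Y = pO2^n / (P50^n + pO2^n)
Y = 81^3.1 / (34^3.1 + 81^3.1)
Y = 93.65%

93.65%


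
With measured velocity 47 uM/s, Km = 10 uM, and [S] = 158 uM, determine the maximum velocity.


Vmax = v * (Km + [S]) / [S]
Vmax = 47 * (10 + 158) / 158
Vmax = 49.9747 uM/s

49.9747 uM/s


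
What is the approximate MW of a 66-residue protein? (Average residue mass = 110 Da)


MW = n_residues * 110 Da
MW = 66 * 110
MW = 7260 Da

7260 Da


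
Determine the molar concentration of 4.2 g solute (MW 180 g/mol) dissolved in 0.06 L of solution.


C = (mass / MW) / volume
C = (4.2 / 180) / 0.06
C = 0.3889 M

0.3889 M


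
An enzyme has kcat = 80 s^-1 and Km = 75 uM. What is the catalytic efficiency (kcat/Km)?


Catalytic efficiency = kcat / Km
= 80 / 75
= 1.0667 uM^-1*s^-1

1.0667 uM^-1*s^-1


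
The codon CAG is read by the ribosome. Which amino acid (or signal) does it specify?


Standard genetic code lookup.
Codon CAG -> Gln

Gln


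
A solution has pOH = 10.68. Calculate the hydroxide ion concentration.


[OH-] = 10^(-pOH)
[OH-] = 10^(-10.68)
[OH-] = 2.089e-11 M

2.089e-11 M


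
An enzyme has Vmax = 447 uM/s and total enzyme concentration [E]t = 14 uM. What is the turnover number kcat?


kcat = Vmax / [E]t
kcat = 447 / 14
kcat = 31.9286 s^-1

31.9286 s^-1


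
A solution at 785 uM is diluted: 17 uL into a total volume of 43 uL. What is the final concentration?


C2 = C1 * V1 / V2
C2 = 785 * 17 / 43
C2 = 310.3488 uM

310.3488 uM


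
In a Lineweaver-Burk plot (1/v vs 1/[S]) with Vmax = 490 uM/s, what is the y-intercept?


y-intercept = 1/Vmax
= 1/490
= 0.002 s/uM

0.002 s/uM


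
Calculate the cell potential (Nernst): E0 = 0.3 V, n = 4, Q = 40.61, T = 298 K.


E = E0 - (RT/nF) * ln(Q)
E = 0.3 - (8.314 * 298 / (4 * 96485)) * ln(40.61)
E = 0.2762 V

0.2762 V


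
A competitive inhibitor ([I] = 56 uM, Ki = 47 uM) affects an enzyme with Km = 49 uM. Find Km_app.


Km_app = Km * (1 + [I]/Ki)
Km_app = 49 * (1 + 56/47)
Km_app = 107.383 uM

107.383 uM


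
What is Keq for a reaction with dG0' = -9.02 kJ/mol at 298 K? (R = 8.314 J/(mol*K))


Keq = exp(-dG0 * 1000 / (R * T))
Keq = exp(-(-9.02) * 1000 / (8.314 * 298))
Keq = 38.117

38.117


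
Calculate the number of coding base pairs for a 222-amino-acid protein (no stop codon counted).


Each amino acid = 1 codon = 3 bp
bp = 222 * 3 = 666 bp

666 bp


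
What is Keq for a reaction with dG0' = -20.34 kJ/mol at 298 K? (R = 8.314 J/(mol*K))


Keq = exp(-dG0 * 1000 / (R * T))
Keq = exp(-(-20.34) * 1000 / (8.314 * 298))
Keq = 3676.2571

3676.2571


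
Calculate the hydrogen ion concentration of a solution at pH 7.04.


[H+] = 10^(-pH)
[H+] = 10^(-7.04)
[H+] = 9.120e-08 M

9.120e-08 M


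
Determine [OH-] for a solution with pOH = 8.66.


[OH-] = 10^(-pOH)
[OH-] = 10^(-8.66)
[OH-] = 2.188e-09 M

2.188e-09 M


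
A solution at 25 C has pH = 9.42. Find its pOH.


pOH = 14 - pH
pOH = 14 - 9.42
pOH = 4.58

4.58


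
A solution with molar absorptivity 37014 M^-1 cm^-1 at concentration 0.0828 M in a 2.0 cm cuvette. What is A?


A = epsilon * c * l
A = 37014 * 0.0828 * 2.0
A = 6129.5184

6129.5184


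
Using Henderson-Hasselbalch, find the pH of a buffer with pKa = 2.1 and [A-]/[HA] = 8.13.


pH = pKa + log10([A-]/[HA])
pH = 2.1 + log10(8.13)
pH = 3.0101

3.0101


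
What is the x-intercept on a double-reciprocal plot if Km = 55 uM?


x-intercept = -1/Km
= -1/55
= -0.0182 1/uM

-0.0182 1/uM


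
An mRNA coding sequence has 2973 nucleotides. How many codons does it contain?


codons = nucleotides / 3
codons = 2973 / 3 = 991

991


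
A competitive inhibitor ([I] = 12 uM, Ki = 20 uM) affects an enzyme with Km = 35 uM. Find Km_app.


Km_app = Km * (1 + [I]/Ki)
Km_app = 35 * (1 + 12/20)
Km_app = 56.0 uM

56.0 uM


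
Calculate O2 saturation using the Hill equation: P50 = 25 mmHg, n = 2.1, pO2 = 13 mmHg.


Y = pO2^n / (P50^n + pO2^n)
Y = 13^2.1 / (25^2.1 + 13^2.1)
Y = 20.21%

20.21%


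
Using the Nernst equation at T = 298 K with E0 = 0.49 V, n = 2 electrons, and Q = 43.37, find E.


E = E0 - (RT/nF) * ln(Q)
E = 0.49 - (8.314 * 298 / (2 * 96485)) * ln(43.37)
E = 0.4416 V

0.4416 V


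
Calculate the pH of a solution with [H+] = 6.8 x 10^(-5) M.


pH = -log10([H+])
pH = -log10(6.8 x 10^(-5))
pH = 4.1675

4.1675


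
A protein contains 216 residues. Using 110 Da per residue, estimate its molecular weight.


MW = n_residues * 110 Da
MW = 216 * 110
MW = 23760 Da

23760 Da


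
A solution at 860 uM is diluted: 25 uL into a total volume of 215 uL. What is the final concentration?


C2 = C1 * V1 / V2
C2 = 860 * 25 / 215
C2 = 100.0 uM

100.0 uM


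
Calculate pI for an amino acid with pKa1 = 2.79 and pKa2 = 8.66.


pI = (pKa1 + pKa2) / 2
pI = (2.79 + 8.66) / 2
pI = 5.725

5.725


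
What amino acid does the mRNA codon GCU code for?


Standard genetic code lookup.
Codon GCU -> Ala

Ala


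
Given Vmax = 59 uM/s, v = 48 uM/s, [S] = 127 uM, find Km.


Km = [S] * (Vmax - v) / v
Km = 127 * (59 - 48) / 48
Km = 29.1042 uM

29.1042 uM


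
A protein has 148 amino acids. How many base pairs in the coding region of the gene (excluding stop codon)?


Each amino acid = 1 codon = 3 bp
bp = 148 * 3 = 444 bp

444 bp


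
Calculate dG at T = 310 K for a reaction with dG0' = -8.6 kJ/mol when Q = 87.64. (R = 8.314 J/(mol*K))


dG = dG0' + RT * ln(Q) / 1000
dG = -8.6 + 8.314 * 310 * ln(87.64) / 1000
dG = 2.9291 kJ/mol

2.9291 kJ/mol


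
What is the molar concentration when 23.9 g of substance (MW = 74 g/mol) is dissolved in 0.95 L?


C = (mass / MW) / volume
C = (23.9 / 74) / 0.95
C = 0.34 M

0.34 M


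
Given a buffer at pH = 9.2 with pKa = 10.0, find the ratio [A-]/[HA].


[A-]/[HA] = 10^(pH - pKa)
= 10^(9.2 - 10.0)
= 0.1585

0.1585


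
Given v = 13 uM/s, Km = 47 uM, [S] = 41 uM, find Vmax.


Vmax = v * (Km + [S]) / [S]
Vmax = 13 * (47 + 41) / 41
Vmax = 27.9024 uM/s

27.9024 uM/s


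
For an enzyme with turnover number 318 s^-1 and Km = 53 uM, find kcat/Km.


Catalytic efficiency = kcat / Km
= 318 / 53
= 6.0 uM^-1*s^-1

6.0 uM^-1*s^-1


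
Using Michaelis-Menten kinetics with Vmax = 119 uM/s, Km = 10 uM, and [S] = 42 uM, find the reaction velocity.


v = Vmax * [S] / (Km + [S])
v = 119 * 42 / (10 + 42)
v = 96.1154 uM/s

96.1154 uM/s


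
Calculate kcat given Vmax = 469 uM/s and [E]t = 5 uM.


kcat = Vmax / [E]t
kcat = 469 / 5
kcat = 93.8 s^-1

93.8 s^-1


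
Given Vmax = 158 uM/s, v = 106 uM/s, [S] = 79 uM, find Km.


Km = [S] * (Vmax - v) / v
Km = 79 * (158 - 106) / 106
Km = 38.7547 uM

38.7547 uM


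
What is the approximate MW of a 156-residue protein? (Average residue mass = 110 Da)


MW = n_residues * 110 Da
MW = 156 * 110
MW = 17160 Da

17160 Da


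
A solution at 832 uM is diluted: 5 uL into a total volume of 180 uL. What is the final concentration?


C2 = C1 * V1 / V2
C2 = 832 * 5 / 180
C2 = 23.1111 uM

23.1111 uM


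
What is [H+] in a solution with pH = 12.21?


[H+] = 10^(-pH)
[H+] = 10^(-12.21)
[H+] = 6.166e-13 M

6.166e-13 M


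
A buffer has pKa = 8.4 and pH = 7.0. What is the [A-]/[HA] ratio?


[A-]/[HA] = 10^(pH - pKa)
= 10^(7.0 - 8.4)
= 0.0398

0.0398


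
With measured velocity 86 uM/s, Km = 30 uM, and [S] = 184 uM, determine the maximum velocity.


Vmax = v * (Km + [S]) / [S]
Vmax = 86 * (30 + 184) / 184
Vmax = 100.0217 uM/s

100.0217 uM/s


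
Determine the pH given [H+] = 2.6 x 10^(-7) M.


pH = -log10([H+])
pH = -log10(2.6 x 10^(-7))
pH = 6.585

6.585


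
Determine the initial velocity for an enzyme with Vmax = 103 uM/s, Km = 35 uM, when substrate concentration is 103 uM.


v = Vmax * [S] / (Km + [S])
v = 103 * 103 / (35 + 103)
v = 76.8768 uM/s

76.8768 uM/s


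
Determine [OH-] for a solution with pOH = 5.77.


[OH-] = 10^(-pOH)
[OH-] = 10^(-5.77)
[OH-] = 1.698e-06 M

1.698e-06 M


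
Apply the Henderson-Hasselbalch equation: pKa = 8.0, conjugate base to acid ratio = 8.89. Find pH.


pH = pKa + log10([A-]/[HA])
pH = 8.0 + log10(8.89)
pH = 8.9489

8.9489


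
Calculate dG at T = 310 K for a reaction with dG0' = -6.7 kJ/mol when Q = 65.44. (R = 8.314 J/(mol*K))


dG = dG0' + RT * ln(Q) / 1000
dG = -6.7 + 8.314 * 310 * ln(65.44) / 1000
dG = 4.0762 kJ/mol

4.0762 kJ/mol


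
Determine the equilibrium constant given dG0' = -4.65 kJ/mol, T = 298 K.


Keq = exp(-dG0 * 1000 / (R * T))
Keq = exp(-(-4.65) * 1000 / (8.314 * 298))
Keq = 6.5328

6.5328


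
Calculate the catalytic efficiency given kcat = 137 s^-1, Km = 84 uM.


Catalytic efficiency = kcat / Km
= 137 / 84
= 1.631 uM^-1*s^-1

1.631 uM^-1*s^-1


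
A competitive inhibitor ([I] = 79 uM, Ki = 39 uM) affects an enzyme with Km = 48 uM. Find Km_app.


Km_app = Km * (1 + [I]/Ki)
Km_app = 48 * (1 + 79/39)
Km_app = 145.2308 uM

145.2308 uM


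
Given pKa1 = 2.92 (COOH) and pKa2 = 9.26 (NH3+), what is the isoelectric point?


pI = (pKa1 + pKa2) / 2
pI = (2.92 + 9.26) / 2
pI = 6.09

6.09


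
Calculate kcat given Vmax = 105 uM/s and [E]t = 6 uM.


kcat = Vmax / [E]t
kcat = 105 / 6
kcat = 17.5 s^-1

17.5 s^-1


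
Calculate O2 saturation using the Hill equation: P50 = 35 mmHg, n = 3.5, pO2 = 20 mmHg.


Y = pO2^n / (P50^n + pO2^n)
Y = 20^3.5 / (35^3.5 + 20^3.5)
Y = 12.36%

12.36%


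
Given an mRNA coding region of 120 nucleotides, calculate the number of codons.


codons = nucleotides / 3
codons = 120 / 3 = 40

40


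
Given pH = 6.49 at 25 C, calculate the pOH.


pOH = 14 - pH
pOH = 14 - 6.49
pOH = 7.51

7.51


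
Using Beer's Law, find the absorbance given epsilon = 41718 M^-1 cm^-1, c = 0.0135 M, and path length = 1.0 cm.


A = epsilon * c * l
A = 41718 * 0.0135 * 1.0
A = 563.193

563.193


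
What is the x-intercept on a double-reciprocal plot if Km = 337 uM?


x-intercept = -1/Km
= -1/337
= -0.003 1/uM

-0.003 1/uM


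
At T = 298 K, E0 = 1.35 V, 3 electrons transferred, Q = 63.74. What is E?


E = E0 - (RT/nF) * ln(Q)
E = 1.35 - (8.314 * 298 / (3 * 96485)) * ln(63.74)
E = 1.3144 V

1.3144 V


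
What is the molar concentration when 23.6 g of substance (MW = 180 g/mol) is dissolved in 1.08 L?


C = (mass / MW) / volume
C = (23.6 / 180) / 1.08
C = 0.1214 M

0.1214 M


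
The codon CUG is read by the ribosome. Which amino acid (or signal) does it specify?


Standard genetic code lookup.
Codon CUG -> Leu

Leu


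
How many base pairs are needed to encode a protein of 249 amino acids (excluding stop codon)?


Each amino acid = 1 codon = 3 bp
bp = 249 * 3 = 747 bp

747 bp


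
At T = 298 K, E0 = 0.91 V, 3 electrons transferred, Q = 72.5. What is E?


E = E0 - (RT/nF) * ln(Q)
E = 0.91 - (8.314 * 298 / (3 * 96485)) * ln(72.5)
E = 0.8733 V

0.8733 V


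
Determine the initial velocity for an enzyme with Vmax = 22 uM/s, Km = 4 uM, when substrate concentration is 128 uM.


v = Vmax * [S] / (Km + [S])
v = 22 * 128 / (4 + 128)
v = 21.3333 uM/s

21.3333 uM/s


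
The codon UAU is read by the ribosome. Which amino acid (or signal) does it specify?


Standard genetic code lookup.
Codon UAU -> Tyr

Tyr


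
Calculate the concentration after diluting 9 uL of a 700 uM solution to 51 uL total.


C2 = C1 * V1 / V2
C2 = 700 * 9 / 51
C2 = 123.5294 uM

123.5294 uM


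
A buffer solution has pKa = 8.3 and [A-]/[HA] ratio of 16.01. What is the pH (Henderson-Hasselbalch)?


pH = pKa + log10([A-]/[HA])
pH = 8.3 + log10(16.01)
pH = 9.5044

9.5044


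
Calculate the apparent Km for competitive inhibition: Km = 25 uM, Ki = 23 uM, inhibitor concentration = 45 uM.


Km_app = Km * (1 + [I]/Ki)
Km_app = 25 * (1 + 45/23)
Km_app = 73.913 uM

73.913 uM


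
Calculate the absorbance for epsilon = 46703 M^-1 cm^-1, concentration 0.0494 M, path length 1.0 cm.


A = epsilon * c * l
A = 46703 * 0.0494 * 1.0
A = 2307.1282

2307.1282


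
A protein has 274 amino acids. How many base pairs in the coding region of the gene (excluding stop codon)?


Each amino acid = 1 codon = 3 bp
bp = 274 * 3 = 822 bp

822 bp


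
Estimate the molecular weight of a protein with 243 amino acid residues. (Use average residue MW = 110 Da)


MW = n_residues * 110 Da
MW = 243 * 110
MW = 26730 Da

26730 Da


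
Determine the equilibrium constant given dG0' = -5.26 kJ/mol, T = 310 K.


Keq = exp(-dG0 * 1000 / (R * T))
Keq = exp(-(-5.26) * 1000 / (8.314 * 310))
Keq = 7.6973

7.6973


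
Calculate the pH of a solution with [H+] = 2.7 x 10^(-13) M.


pH = -log10([H+])
pH = -log10(2.7 x 10^(-13))
pH = 12.5686

12.5686


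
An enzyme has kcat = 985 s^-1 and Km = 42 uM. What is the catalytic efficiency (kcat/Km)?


Catalytic efficiency = kcat / Km
= 985 / 42
= 23.4524 uM^-1*s^-1

23.4524 uM^-1*s^-1


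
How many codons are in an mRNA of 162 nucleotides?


codons = nucleotides / 3
codons = 162 / 3 = 54

54


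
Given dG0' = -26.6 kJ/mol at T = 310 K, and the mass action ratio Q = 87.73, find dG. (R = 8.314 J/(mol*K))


dG = dG0' + RT * ln(Q) / 1000
dG = -26.6 + 8.314 * 310 * ln(87.73) / 1000
dG = -15.0683 kJ/mol

-15.0683 kJ/mol


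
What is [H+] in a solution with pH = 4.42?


[H+] = 10^(-pH)
[H+] = 10^(-4.42)
[H+] = 3.802e-05 M

3.802e-05 M


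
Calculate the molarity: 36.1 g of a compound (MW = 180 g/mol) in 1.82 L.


C = (mass / MW) / volume
C = (36.1 / 180) / 1.82
C = 0.1102 M

0.1102 M


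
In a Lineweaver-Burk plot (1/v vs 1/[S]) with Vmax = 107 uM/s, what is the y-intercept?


y-intercept = 1/Vmax
= 1/107
= 0.0093 s/uM

0.0093 s/uM


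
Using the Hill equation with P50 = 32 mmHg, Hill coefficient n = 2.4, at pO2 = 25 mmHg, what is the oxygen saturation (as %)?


Y = pO2^n / (P50^n + pO2^n)
Y = 25^2.4 / (32^2.4 + 25^2.4)
Y = 35.61%

35.61%


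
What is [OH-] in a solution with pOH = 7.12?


[OH-] = 10^(-pOH)
[OH-] = 10^(-7.12)
[OH-] = 7.586e-08 M

7.586e-08 M


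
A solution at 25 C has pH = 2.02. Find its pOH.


pOH = 14 - pH
pOH = 14 - 2.02
pOH = 11.98

11.98


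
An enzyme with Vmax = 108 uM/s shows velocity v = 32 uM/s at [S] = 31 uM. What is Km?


Km = [S] * (Vmax - v) / v
Km = 31 * (108 - 32) / 32
Km = 73.625 uM

73.625 uM


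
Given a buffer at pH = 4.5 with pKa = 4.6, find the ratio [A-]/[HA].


[A-]/[HA] = 10^(pH - pKa)
= 10^(4.5 - 4.6)
= 0.7943

0.7943


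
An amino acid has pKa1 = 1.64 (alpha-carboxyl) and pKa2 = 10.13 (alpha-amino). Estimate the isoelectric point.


pI = (pKa1 + pKa2) / 2
pI = (1.64 + 10.13) / 2
pI = 5.885

5.885


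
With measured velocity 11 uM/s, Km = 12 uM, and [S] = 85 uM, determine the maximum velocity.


Vmax = v * (Km + [S]) / [S]
Vmax = 11 * (12 + 85) / 85
Vmax = 12.5529 uM/s

12.5529 uM/s


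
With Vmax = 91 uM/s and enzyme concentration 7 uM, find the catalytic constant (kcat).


kcat = Vmax / [E]t
kcat = 91 / 7
kcat = 13.0 s^-1

13.0 s^-1


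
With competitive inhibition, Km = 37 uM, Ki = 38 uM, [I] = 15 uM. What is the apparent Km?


Km_app = Km * (1 + [I]/Ki)
Km_app = 37 * (1 + 15/38)
Km_app = 51.6053 uM

51.6053 uM


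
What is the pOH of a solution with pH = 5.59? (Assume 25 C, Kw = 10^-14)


pOH = 14 - pH
pOH = 14 - 5.59
pOH = 8.41

8.41


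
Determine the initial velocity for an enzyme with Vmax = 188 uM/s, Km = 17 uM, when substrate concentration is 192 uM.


v = Vmax * [S] / (Km + [S])
v = 188 * 192 / (17 + 192)
v = 172.7081 uM/s

172.7081 uM/s


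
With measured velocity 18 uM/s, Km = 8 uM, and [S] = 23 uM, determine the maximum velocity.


Vmax = v * (Km + [S]) / [S]
Vmax = 18 * (8 + 23) / 23
Vmax = 24.2609 uM/s

24.2609 uM/s


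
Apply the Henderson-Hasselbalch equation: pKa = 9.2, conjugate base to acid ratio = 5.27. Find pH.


pH = pKa + log10([A-]/[HA])
pH = 9.2 + log10(5.27)
pH = 9.9218

9.9218


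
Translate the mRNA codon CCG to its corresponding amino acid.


Standard genetic code lookup.
Codon CCG -> Pro

Pro


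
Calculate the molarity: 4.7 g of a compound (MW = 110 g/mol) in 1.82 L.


C = (mass / MW) / volume
C = (4.7 / 110) / 1.82
C = 0.0235 M

0.0235 M


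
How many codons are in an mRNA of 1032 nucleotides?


codons = nucleotides / 3
codons = 1032 / 3 = 344

344


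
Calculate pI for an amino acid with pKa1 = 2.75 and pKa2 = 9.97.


pI = (pKa1 + pKa2) / 2
pI = (2.75 + 9.97) / 2
pI = 6.36

6.36


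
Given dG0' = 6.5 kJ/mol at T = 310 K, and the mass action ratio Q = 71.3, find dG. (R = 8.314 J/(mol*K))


dG = dG0' + RT * ln(Q) / 1000
dG = 6.5 + 8.314 * 310 * ln(71.3) / 1000
dG = 17.4972 kJ/mol

17.4972 kJ/mol


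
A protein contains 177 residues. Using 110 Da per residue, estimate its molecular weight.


MW = n_residues * 110 Da
MW = 177 * 110
MW = 19470 Da

19470 Da


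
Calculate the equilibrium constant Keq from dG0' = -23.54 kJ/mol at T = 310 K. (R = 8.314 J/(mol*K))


Keq = exp(-dG0 * 1000 / (R * T))
Keq = exp(-(-23.54) * 1000 / (8.314 * 310))
Keq = 9259.892

9259.892


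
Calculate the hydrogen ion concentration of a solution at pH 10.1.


[H+] = 10^(-pH)
[H+] = 10^(-10.1)
[H+] = 7.943e-11 M

7.943e-11 M


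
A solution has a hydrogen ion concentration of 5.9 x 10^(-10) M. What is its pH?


pH = -log10([H+])
pH = -log10(5.9 x 10^(-10))
pH = 9.2291

9.2291


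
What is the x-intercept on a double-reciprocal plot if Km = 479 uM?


x-intercept = -1/Km
= -1/479
= -0.0021 1/uM

-0.0021 1/uM


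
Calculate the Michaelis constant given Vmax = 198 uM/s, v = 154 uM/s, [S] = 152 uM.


Km = [S] * (Vmax - v) / v
Km = 152 * (198 - 154) / 154
Km = 43.4286 uM

43.4286 uM


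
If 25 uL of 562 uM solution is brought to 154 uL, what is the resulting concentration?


C2 = C1 * V1 / V2
C2 = 562 * 25 / 154
C2 = 91.2338 uM

91.2338 uM


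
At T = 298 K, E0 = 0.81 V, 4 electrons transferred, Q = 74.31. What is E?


E = E0 - (RT/nF) * ln(Q)
E = 0.81 - (8.314 * 298 / (4 * 96485)) * ln(74.31)
E = 0.7823 V

0.7823 V


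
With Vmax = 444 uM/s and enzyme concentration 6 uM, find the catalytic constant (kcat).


kcat = Vmax / [E]t
kcat = 444 / 6
kcat = 74.0 s^-1

74.0 s^-1


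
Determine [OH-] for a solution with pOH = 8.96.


[OH-] = 10^(-pOH)
[OH-] = 10^(-8.96)
[OH-] = 1.096e-09 M

1.096e-09 M


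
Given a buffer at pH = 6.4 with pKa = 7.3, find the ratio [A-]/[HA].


[A-]/[HA] = 10^(pH - pKa)
= 10^(6.4 - 7.3)
= 0.1259

0.1259


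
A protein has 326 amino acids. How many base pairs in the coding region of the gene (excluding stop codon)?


Each amino acid = 1 codon = 3 bp
bp = 326 * 3 = 978 bp

978 bp


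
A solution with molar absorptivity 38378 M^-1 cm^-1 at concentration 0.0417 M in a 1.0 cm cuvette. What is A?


A = epsilon * c * l
A = 38378 * 0.0417 * 1.0
A = 1600.3626

1600.3626


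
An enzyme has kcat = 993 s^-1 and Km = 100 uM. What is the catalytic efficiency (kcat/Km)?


Catalytic efficiency = kcat / Km
= 993 / 100
= 9.93 uM^-1*s^-1

9.93 uM^-1*s^-1


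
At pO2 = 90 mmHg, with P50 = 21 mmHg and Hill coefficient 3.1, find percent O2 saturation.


Y = pO2^n / (P50^n + pO2^n)
Y = 90^3.1 / (21^3.1 + 90^3.1)
Y = 98.91%

98.91%


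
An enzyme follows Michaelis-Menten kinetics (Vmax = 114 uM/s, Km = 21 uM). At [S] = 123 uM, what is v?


v = Vmax * [S] / (Km + [S])
v = 114 * 123 / (21 + 123)
v = 97.375 uM/s

97.375 uM/s


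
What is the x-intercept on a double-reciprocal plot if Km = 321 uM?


x-intercept = -1/Km
= -1/321
= -0.0031 1/uM

-0.0031 1/uM


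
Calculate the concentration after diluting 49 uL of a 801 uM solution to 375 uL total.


C2 = C1 * V1 / V2
C2 = 801 * 49 / 375
C2 = 104.664 uM

104.664 uM


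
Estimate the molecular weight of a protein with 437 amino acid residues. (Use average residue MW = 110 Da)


MW = n_residues * 110 Da
MW = 437 * 110
MW = 48070 Da

48070 Da


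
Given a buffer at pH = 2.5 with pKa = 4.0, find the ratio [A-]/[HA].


[A-]/[HA] = 10^(pH - pKa)
= 10^(2.5 - 4.0)
= 0.0316

0.0316


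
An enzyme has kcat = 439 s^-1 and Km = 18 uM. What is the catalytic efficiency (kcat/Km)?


Catalytic efficiency = kcat / Km
= 439 / 18
= 24.3889 uM^-1*s^-1

24.3889 uM^-1*s^-1


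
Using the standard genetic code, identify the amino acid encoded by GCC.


Standard genetic code lookup.
Codon GCC -> Ala

Ala


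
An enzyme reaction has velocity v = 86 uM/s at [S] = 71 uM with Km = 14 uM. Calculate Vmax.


Vmax = v * (Km + [S]) / [S]
Vmax = 86 * (14 + 71) / 71
Vmax = 102.9577 uM/s

102.9577 uM/s


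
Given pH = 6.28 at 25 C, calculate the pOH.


pOH = 14 - pH
pOH = 14 - 6.28
pOH = 7.72

7.72


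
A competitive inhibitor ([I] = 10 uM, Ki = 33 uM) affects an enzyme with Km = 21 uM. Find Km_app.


Km_app = Km * (1 + [I]/Ki)
Km_app = 21 * (1 + 10/33)
Km_app = 27.3636 uM

27.3636 uM


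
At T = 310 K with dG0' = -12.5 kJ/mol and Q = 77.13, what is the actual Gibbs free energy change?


dG = dG0' + RT * ln(Q) / 1000
dG = -12.5 + 8.314 * 310 * ln(77.13) / 1000
dG = -1.3002 kJ/mol

-1.3002 kJ/mol


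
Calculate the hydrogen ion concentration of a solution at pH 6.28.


[H+] = 10^(-pH)
[H+] = 10^(-6.28)
[H+] = 5.248e-07 M

5.248e-07 M


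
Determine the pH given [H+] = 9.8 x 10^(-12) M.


pH = -log10([H+])
pH = -log10(9.8 x 10^(-12))
pH = 11.0088

11.0088


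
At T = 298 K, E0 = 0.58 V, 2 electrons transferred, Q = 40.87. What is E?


E = E0 - (RT/nF) * ln(Q)
E = 0.58 - (8.314 * 298 / (2 * 96485)) * ln(40.87)
E = 0.5324 V

0.5324 V


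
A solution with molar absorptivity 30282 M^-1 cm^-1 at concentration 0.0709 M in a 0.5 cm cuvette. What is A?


A = epsilon * c * l
A = 30282 * 0.0709 * 0.5
A = 1073.4969

1073.4969


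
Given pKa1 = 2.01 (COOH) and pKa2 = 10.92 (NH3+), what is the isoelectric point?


pI = (pKa1 + pKa2) / 2
pI = (2.01 + 10.92) / 2
pI = 6.465

6.465


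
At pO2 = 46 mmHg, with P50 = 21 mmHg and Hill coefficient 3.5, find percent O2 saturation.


Y = pO2^n / (P50^n + pO2^n)
Y = 46^3.5 / (21^3.5 + 46^3.5)
Y = 93.96%

93.96%


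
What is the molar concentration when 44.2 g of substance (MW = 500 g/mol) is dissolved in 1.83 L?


C = (mass / MW) / volume
C = (44.2 / 500) / 1.83
C = 0.0483 M

0.0483 M


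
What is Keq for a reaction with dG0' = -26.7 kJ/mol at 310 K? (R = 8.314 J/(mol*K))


Keq = exp(-dG0 * 1000 / (R * T))
Keq = exp(-(-26.7) * 1000 / (8.314 * 310))
Keq = 31555.9662

31555.9662


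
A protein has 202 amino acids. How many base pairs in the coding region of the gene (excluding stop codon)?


Each amino acid = 1 codon = 3 bp
bp = 202 * 3 = 606 bp

606 bp
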